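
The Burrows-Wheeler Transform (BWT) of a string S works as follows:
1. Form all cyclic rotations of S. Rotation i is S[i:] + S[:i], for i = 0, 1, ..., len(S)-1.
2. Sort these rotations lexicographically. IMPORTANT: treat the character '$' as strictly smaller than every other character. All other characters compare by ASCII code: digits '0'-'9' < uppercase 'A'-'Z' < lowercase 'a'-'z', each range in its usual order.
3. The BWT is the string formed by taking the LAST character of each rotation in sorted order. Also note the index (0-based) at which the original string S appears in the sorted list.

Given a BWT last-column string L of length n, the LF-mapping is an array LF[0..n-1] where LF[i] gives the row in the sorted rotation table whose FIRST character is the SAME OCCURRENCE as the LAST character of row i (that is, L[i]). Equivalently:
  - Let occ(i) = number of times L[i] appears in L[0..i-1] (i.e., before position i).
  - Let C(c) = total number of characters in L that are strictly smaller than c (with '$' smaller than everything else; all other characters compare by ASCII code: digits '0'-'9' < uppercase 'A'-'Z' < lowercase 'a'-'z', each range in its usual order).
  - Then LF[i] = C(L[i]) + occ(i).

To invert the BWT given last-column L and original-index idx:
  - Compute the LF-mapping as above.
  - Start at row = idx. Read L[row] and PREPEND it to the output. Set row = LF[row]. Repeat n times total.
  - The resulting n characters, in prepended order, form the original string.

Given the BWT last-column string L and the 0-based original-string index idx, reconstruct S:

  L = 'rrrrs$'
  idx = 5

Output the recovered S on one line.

LF mapping: 1 2 3 4 5 0
Walk LF starting at row 5, prepending L[row]:
  step 1: row=5, L[5]='$', prepend. Next row=LF[5]=0
  step 2: row=0, L[0]='r', prepend. Next row=LF[0]=1
  step 3: row=1, L[1]='r', prepend. Next row=LF[1]=2
  step 4: row=2, L[2]='r', prepend. Next row=LF[2]=3
  step 5: row=3, L[3]='r', prepend. Next row=LF[3]=4
  step 6: row=4, L[4]='s', prepend. Next row=LF[4]=5
Reversed output: srrrr$

Answer: srrrr$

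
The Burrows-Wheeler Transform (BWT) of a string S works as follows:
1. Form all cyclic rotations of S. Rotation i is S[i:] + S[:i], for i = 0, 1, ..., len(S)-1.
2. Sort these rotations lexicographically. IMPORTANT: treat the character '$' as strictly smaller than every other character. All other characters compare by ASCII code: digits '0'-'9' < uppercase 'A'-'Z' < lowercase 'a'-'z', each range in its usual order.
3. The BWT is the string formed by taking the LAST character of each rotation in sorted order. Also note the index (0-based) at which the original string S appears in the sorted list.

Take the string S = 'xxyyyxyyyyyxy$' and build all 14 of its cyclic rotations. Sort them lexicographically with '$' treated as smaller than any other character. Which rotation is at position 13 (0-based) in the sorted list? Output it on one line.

Answer: yyyyyxy$xxyyyx

Derivation:
All 14 rotations (rotation i = S[i:]+S[:i]):
  rot[0] = xxyyyxyyyyyxy$
  rot[1] = xyyyxyyyyyxy$x
  rot[2] = yyyxyyyyyxy$xx
  rot[3] = yyxyyyyyxy$xxy
  rot[4] = yxyyyyyxy$xxyy
  rot[5] = xyyyyyxy$xxyyy
  rot[6] = yyyyyxy$xxyyyx
  rot[7] = yyyyxy$xxyyyxy
  rot[8] = yyyxy$xxyyyxyy
  rot[9] = yyxy$xxyyyxyyy
  rot[10] = yxy$xxyyyxyyyy
  rot[11] = xy$xxyyyxyyyyy
  rot[12] = y$xxyyyxyyyyyx
  rot[13] = $xxyyyxyyyyyxy
Sorted (with $ < everything):
  sorted[0] = $xxyyyxyyyyyxy
  sorted[1] = xxyyyxyyyyyxy$
  sorted[2] = xy$xxyyyxyyyyy
  sorted[3] = xyyyxyyyyyxy$x
  sorted[4] = xyyyyyxy$xxyyy
  sorted[5] = y$xxyyyxyyyyyx
  sorted[6] = yxy$xxyyyxyyyy
  sorted[7] = yxyyyyyxy$xxyy
  sorted[8] = yyxy$xxyyyxyyy
  sorted[9] = yyxyyyyyxy$xxy
  sorted[10] = yyyxy$xxyyyxyy
  sorted[11] = yyyxyyyyyxy$xx
  sorted[12] = yyyyxy$xxyyyxy
  sorted[13] = yyyyyxy$xxyyyx
sorted[13] = yyyyyxy$xxyyyx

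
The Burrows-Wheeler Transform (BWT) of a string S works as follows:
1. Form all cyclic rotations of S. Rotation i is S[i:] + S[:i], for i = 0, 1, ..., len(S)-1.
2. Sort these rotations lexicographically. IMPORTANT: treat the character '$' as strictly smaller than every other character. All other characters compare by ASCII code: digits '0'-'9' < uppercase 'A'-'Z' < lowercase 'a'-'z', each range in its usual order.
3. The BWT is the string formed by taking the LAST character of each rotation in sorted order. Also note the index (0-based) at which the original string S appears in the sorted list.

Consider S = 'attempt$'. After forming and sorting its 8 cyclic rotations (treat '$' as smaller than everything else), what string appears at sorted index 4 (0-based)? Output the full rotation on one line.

All 8 rotations (rotation i = S[i:]+S[:i]):
  rot[0] = attempt$
  rot[1] = ttempt$a
  rot[2] = tempt$at
  rot[3] = empt$att
  rot[4] = mpt$atte
  rot[5] = pt$attem
  rot[6] = t$attemp
  rot[7] = $attempt
Sorted (with $ < everything):
  sorted[0] = $attempt
  sorted[1] = attempt$
  sorted[2] = empt$att
  sorted[3] = mpt$atte
  sorted[4] = pt$attem
  sorted[5] = t$attemp
  sorted[6] = tempt$at
  sorted[7] = ttempt$a
sorted[4] = pt$attem

Answer: pt$attem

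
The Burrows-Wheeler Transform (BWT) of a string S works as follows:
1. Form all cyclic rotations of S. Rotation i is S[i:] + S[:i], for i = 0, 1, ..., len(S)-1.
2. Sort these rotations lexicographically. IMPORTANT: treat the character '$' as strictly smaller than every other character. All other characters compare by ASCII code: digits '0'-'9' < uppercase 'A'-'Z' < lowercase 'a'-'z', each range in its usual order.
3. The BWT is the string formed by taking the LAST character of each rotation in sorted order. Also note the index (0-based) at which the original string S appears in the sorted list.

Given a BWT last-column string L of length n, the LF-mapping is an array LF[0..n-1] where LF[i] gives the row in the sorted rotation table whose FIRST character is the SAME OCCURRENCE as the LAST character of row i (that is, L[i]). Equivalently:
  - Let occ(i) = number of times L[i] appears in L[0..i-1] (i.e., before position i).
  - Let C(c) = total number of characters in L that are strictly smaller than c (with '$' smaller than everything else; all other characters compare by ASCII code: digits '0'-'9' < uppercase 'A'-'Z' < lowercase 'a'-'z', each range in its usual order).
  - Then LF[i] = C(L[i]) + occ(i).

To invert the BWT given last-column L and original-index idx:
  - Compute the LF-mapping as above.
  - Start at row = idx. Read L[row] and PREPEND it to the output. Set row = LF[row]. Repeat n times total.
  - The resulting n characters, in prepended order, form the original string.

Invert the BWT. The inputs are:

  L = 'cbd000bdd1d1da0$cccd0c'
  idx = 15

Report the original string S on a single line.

LF mapping: 11 9 16 1 2 3 10 17 18 6 19 7 20 8 4 0 12 13 14 21 5 15
Walk LF starting at row 15, prepending L[row]:
  step 1: row=15, L[15]='$', prepend. Next row=LF[15]=0
  step 2: row=0, L[0]='c', prepend. Next row=LF[0]=11
  step 3: row=11, L[11]='1', prepend. Next row=LF[11]=7
  step 4: row=7, L[7]='d', prepend. Next row=LF[7]=17
  step 5: row=17, L[17]='c', prepend. Next row=LF[17]=13
  step 6: row=13, L[13]='a', prepend. Next row=LF[13]=8
  step 7: row=8, L[8]='d', prepend. Next row=LF[8]=18
  step 8: row=18, L[18]='c', prepend. Next row=LF[18]=14
  step 9: row=14, L[14]='0', prepend. Next row=LF[14]=4
  step 10: row=4, L[4]='0', prepend. Next row=LF[4]=2
  step 11: row=2, L[2]='d', prepend. Next row=LF[2]=16
  step 12: row=16, L[16]='c', prepend. Next row=LF[16]=12
  step 13: row=12, L[12]='d', prepend. Next row=LF[12]=20
  step 14: row=20, L[20]='0', prepend. Next row=LF[20]=5
  step 15: row=5, L[5]='0', prepend. Next row=LF[5]=3
  step 16: row=3, L[3]='0', prepend. Next row=LF[3]=1
  step 17: row=1, L[1]='b', prepend. Next row=LF[1]=9
  step 18: row=9, L[9]='1', prepend. Next row=LF[9]=6
  step 19: row=6, L[6]='b', prepend. Next row=LF[6]=10
  step 20: row=10, L[10]='d', prepend. Next row=LF[10]=19
  step 21: row=19, L[19]='d', prepend. Next row=LF[19]=21
  step 22: row=21, L[21]='c', prepend. Next row=LF[21]=15
Reversed output: cddb1b000dcd00cdacd1c$

Answer: cddb1b000dcd00cdacd1c$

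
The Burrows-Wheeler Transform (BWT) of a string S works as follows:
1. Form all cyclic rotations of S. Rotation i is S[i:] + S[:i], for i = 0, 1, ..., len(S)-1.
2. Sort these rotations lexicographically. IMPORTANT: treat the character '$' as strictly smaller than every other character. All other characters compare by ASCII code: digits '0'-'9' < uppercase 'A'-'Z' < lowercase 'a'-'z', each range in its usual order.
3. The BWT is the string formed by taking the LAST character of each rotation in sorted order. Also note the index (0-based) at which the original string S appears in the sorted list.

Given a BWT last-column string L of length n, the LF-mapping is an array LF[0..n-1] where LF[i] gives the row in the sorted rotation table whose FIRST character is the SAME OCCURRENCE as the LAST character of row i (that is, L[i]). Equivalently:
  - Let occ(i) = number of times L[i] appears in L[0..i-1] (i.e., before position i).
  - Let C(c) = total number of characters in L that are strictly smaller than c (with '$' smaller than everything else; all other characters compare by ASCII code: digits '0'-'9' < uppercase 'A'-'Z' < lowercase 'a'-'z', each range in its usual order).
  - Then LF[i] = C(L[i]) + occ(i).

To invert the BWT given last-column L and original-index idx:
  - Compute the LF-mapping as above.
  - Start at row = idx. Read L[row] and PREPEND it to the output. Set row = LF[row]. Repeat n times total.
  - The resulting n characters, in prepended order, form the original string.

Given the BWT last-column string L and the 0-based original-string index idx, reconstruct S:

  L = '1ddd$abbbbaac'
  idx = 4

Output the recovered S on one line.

Answer: adabbbbcdad1$

Derivation:
LF mapping: 1 10 11 12 0 2 5 6 7 8 3 4 9
Walk LF starting at row 4, prepending L[row]:
  step 1: row=4, L[4]='$', prepend. Next row=LF[4]=0
  step 2: row=0, L[0]='1', prepend. Next row=LF[0]=1
  step 3: row=1, L[1]='d', prepend. Next row=LF[1]=10
  step 4: row=10, L[10]='a', prepend. Next row=LF[10]=3
  step 5: row=3, L[3]='d', prepend. Next row=LF[3]=12
  step 6: row=12, L[12]='c', prepend. Next row=LF[12]=9
  step 7: row=9, L[9]='b', prepend. Next row=LF[9]=8
  step 8: row=8, L[8]='b', prepend. Next row=LF[8]=7
  step 9: row=7, L[7]='b', prepend. Next row=LF[7]=6
  step 10: row=6, L[6]='b', prepend. Next row=LF[6]=5
  step 11: row=5, L[5]='a', prepend. Next row=LF[5]=2
  step 12: row=2, L[2]='d', prepend. Next row=LF[2]=11
  step 13: row=11, L[11]='a', prepend. Next row=LF[11]=4
Reversed output: adabbbbcdad1$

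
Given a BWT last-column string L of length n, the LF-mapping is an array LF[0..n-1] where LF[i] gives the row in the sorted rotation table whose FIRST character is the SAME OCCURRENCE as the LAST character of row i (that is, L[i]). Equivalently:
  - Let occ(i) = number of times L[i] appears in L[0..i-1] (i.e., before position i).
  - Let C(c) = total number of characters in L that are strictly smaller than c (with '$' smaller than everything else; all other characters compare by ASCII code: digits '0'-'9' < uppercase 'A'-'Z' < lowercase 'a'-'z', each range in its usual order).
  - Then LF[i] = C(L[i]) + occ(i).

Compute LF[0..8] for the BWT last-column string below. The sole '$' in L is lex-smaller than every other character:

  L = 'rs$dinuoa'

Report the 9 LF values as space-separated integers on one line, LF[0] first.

Answer: 6 7 0 2 3 4 8 5 1

Derivation:
Char counts: '$':1, 'a':1, 'd':1, 'i':1, 'n':1, 'o':1, 'r':1, 's':1, 'u':1
C (first-col start): C('$')=0, C('a')=1, C('d')=2, C('i')=3, C('n')=4, C('o')=5, C('r')=6, C('s')=7, C('u')=8
L[0]='r': occ=0, LF[0]=C('r')+0=6+0=6
L[1]='s': occ=0, LF[1]=C('s')+0=7+0=7
L[2]='$': occ=0, LF[2]=C('$')+0=0+0=0
L[3]='d': occ=0, LF[3]=C('d')+0=2+0=2
L[4]='i': occ=0, LF[4]=C('i')+0=3+0=3
L[5]='n': occ=0, LF[5]=C('n')+0=4+0=4
L[6]='u': occ=0, LF[6]=C('u')+0=8+0=8
L[7]='o': occ=0, LF[7]=C('o')+0=5+0=5
L[8]='a': occ=0, LF[8]=C('a')+0=1+0=1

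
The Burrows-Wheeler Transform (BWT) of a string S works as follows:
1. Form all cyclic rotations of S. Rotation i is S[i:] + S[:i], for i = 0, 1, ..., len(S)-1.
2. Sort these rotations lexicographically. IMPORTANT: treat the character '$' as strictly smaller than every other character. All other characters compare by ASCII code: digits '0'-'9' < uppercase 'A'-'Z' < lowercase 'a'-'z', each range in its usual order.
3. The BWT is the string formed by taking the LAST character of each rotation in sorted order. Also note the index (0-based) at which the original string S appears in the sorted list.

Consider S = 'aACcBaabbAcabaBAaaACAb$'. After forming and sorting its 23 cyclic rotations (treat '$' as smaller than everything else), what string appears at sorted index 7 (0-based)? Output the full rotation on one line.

Answer: BaabbAcabaBAaaACAb$aACc

Derivation:
All 23 rotations (rotation i = S[i:]+S[:i]):
  rot[0] = aACcBaabbAcabaBAaaACAb$
  rot[1] = ACcBaabbAcabaBAaaACAb$a
  rot[2] = CcBaabbAcabaBAaaACAb$aA
  rot[3] = cBaabbAcabaBAaaACAb$aAC
  rot[4] = BaabbAcabaBAaaACAb$aACc
  rot[5] = aabbAcabaBAaaACAb$aACcB
  rot[6] = abbAcabaBAaaACAb$aACcBa
  rot[7] = bbAcabaBAaaACAb$aACcBaa
  rot[8] = bAcabaBAaaACAb$aACcBaab
  rot[9] = AcabaBAaaACAb$aACcBaabb
  rot[10] = cabaBAaaACAb$aACcBaabbA
  rot[11] = abaBAaaACAb$aACcBaabbAc
  rot[12] = baBAaaACAb$aACcBaabbAca
  rot[13] = aBAaaACAb$aACcBaabbAcab
  rot[14] = BAaaACAb$aACcBaabbAcaba
  rot[15] = AaaACAb$aACcBaabbAcabaB
  rot[16] = aaACAb$aACcBaabbAcabaBA
  rot[17] = aACAb$aACcBaabbAcabaBAa
  rot[18] = ACAb$aACcBaabbAcabaBAaa
  rot[19] = CAb$aACcBaabbAcabaBAaaA
  rot[20] = Ab$aACcBaabbAcabaBAaaAC
  rot[21] = b$aACcBaabbAcabaBAaaACA
  rot[22] = $aACcBaabbAcabaBAaaACAb
Sorted (with $ < everything):
  sorted[0] = $aACcBaabbAcabaBAaaACAb
  sorted[1] = ACAb$aACcBaabbAcabaBAaa
  sorted[2] = ACcBaabbAcabaBAaaACAb$a
  sorted[3] = AaaACAb$aACcBaabbAcabaB
  sorted[4] = Ab$aACcBaabbAcabaBAaaAC
  sorted[5] = AcabaBAaaACAb$aACcBaabb
  sorted[6] = BAaaACAb$aACcBaabbAcaba
  sorted[7] = BaabbAcabaBAaaACAb$aACc
  sorted[8] = CAb$aACcBaabbAcabaBAaaA
  sorted[9] = CcBaabbAcabaBAaaACAb$aA
  sorted[10] = aACAb$aACcBaabbAcabaBAa
  sorted[11] = aACcBaabbAcabaBAaaACAb$
  sorted[12] = aBAaaACAb$aACcBaabbAcab
  sorted[13] = aaACAb$aACcBaabbAcabaBA
  sorted[14] = aabbAcabaBAaaACAb$aACcB
  sorted[15] = abaBAaaACAb$aACcBaabbAc
  sorted[16] = abbAcabaBAaaACAb$aACcBa
  sorted[17] = b$aACcBaabbAcabaBAaaACA
  sorted[18] = bAcabaBAaaACAb$aACcBaab
  sorted[19] = baBAaaACAb$aACcBaabbAca
  sorted[20] = bbAcabaBAaaACAb$aACcBaa
  sorted[21] = cBaabbAcabaBAaaACAb$aAC
  sorted[22] = cabaBAaaACAb$aACcBaabbA
sorted[7] = BaabbAcabaBAaaACAb$aACc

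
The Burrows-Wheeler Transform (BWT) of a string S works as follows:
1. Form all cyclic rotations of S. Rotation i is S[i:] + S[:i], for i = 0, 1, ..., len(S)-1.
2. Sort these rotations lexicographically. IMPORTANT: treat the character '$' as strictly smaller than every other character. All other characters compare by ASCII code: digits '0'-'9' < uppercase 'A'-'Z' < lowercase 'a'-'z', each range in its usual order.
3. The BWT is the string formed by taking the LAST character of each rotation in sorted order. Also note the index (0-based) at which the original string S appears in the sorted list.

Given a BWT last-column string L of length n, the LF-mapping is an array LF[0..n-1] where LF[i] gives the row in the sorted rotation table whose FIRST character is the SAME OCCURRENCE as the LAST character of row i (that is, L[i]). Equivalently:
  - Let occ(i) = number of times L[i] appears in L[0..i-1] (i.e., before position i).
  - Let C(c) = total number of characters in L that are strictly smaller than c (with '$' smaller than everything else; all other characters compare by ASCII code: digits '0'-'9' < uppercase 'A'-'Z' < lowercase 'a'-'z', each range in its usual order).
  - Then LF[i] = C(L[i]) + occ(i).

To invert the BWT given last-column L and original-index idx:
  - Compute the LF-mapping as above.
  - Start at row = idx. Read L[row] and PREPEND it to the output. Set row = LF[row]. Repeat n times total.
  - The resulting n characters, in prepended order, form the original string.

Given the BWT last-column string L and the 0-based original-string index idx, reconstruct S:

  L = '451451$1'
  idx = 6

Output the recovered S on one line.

LF mapping: 4 6 1 5 7 2 0 3
Walk LF starting at row 6, prepending L[row]:
  step 1: row=6, L[6]='$', prepend. Next row=LF[6]=0
  step 2: row=0, L[0]='4', prepend. Next row=LF[0]=4
  step 3: row=4, L[4]='5', prepend. Next row=LF[4]=7
  step 4: row=7, L[7]='1', prepend. Next row=LF[7]=3
  step 5: row=3, L[3]='4', prepend. Next row=LF[3]=5
  step 6: row=5, L[5]='1', prepend. Next row=LF[5]=2
  step 7: row=2, L[2]='1', prepend. Next row=LF[2]=1
  step 8: row=1, L[1]='5', prepend. Next row=LF[1]=6
Reversed output: 5114154$

Answer: 5114154$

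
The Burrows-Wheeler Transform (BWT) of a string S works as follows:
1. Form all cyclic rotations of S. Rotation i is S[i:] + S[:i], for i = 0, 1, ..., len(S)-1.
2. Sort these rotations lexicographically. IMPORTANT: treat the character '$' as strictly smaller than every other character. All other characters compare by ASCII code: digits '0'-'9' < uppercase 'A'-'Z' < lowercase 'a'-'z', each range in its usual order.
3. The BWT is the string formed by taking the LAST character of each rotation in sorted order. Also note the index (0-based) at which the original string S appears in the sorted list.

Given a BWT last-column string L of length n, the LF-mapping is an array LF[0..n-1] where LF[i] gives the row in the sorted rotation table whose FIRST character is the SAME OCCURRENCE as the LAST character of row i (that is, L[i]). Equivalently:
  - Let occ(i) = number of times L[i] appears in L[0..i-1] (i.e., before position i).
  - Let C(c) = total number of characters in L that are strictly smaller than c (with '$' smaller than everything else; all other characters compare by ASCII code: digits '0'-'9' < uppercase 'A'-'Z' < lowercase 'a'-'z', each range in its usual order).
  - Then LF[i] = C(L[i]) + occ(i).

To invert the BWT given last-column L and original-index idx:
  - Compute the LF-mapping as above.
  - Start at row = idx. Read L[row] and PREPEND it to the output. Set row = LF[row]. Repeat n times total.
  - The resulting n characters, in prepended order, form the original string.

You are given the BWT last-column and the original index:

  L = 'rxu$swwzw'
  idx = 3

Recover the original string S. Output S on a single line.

Answer: uswwwzxr$

Derivation:
LF mapping: 1 7 3 0 2 4 5 8 6
Walk LF starting at row 3, prepending L[row]:
  step 1: row=3, L[3]='$', prepend. Next row=LF[3]=0
  step 2: row=0, L[0]='r', prepend. Next row=LF[0]=1
  step 3: row=1, L[1]='x', prepend. Next row=LF[1]=7
  step 4: row=7, L[7]='z', prepend. Next row=LF[7]=8
  step 5: row=8, L[8]='w', prepend. Next row=LF[8]=6
  step 6: row=6, L[6]='w', prepend. Next row=LF[6]=5
  step 7: row=5, L[5]='w', prepend. Next row=LF[5]=4
  step 8: row=4, L[4]='s', prepend. Next row=LF[4]=2
  step 9: row=2, L[2]='u', prepend. Next row=LF[2]=3
Reversed output: uswwwzxr$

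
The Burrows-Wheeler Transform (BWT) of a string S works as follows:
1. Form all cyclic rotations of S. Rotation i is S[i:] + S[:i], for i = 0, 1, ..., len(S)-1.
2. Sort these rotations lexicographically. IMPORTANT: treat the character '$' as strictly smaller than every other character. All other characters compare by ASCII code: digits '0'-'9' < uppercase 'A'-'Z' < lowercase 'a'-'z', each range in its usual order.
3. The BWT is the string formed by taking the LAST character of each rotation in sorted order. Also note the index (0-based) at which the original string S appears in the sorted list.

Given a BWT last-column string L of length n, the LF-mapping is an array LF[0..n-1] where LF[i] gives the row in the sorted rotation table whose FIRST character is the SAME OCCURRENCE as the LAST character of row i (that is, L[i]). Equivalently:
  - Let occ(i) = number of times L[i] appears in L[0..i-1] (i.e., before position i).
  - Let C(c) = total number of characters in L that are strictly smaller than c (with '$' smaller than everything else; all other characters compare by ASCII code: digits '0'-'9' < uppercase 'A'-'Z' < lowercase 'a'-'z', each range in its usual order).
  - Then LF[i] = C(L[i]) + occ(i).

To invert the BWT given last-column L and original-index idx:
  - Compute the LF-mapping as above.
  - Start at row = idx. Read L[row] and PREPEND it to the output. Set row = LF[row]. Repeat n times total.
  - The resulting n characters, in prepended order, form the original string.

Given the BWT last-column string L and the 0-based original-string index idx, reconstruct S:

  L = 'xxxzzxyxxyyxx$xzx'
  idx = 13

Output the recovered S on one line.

LF mapping: 1 2 3 14 15 4 11 5 6 12 13 7 8 0 9 16 10
Walk LF starting at row 13, prepending L[row]:
  step 1: row=13, L[13]='$', prepend. Next row=LF[13]=0
  step 2: row=0, L[0]='x', prepend. Next row=LF[0]=1
  step 3: row=1, L[1]='x', prepend. Next row=LF[1]=2
  step 4: row=2, L[2]='x', prepend. Next row=LF[2]=3
  step 5: row=3, L[3]='z', prepend. Next row=LF[3]=14
  step 6: row=14, L[14]='x', prepend. Next row=LF[14]=9
  step 7: row=9, L[9]='y', prepend. Next row=LF[9]=12
  step 8: row=12, L[12]='x', prepend. Next row=LF[12]=8
  step 9: row=8, L[8]='x', prepend. Next row=LF[8]=6
  step 10: row=6, L[6]='y', prepend. Next row=LF[6]=11
  step 11: row=11, L[11]='x', prepend. Next row=LF[11]=7
  step 12: row=7, L[7]='x', prepend. Next row=LF[7]=5
  step 13: row=5, L[5]='x', prepend. Next row=LF[5]=4
  step 14: row=4, L[4]='z', prepend. Next row=LF[4]=15
  step 15: row=15, L[15]='z', prepend. Next row=LF[15]=16
  step 16: row=16, L[16]='x', prepend. Next row=LF[16]=10
  step 17: row=10, L[10]='y', prepend. Next row=LF[10]=13
Reversed output: yxzzxxxyxxyxzxxx$

Answer: yxzzxxxyxxyxzxxx$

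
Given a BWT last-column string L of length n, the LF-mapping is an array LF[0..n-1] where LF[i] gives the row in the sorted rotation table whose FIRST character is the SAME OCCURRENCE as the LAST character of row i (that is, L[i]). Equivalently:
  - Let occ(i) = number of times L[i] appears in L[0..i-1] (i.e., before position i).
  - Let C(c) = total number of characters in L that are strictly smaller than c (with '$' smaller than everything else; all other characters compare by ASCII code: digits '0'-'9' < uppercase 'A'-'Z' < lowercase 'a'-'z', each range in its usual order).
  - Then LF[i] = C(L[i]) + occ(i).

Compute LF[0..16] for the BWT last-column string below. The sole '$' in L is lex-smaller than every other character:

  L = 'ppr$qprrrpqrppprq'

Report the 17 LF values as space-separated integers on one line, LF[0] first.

Answer: 1 2 11 0 8 3 12 13 14 4 9 15 5 6 7 16 10

Derivation:
Char counts: '$':1, 'p':7, 'q':3, 'r':6
C (first-col start): C('$')=0, C('p')=1, C('q')=8, C('r')=11
L[0]='p': occ=0, LF[0]=C('p')+0=1+0=1
L[1]='p': occ=1, LF[1]=C('p')+1=1+1=2
L[2]='r': occ=0, LF[2]=C('r')+0=11+0=11
L[3]='$': occ=0, LF[3]=C('$')+0=0+0=0
L[4]='q': occ=0, LF[4]=C('q')+0=8+0=8
L[5]='p': occ=2, LF[5]=C('p')+2=1+2=3
L[6]='r': occ=1, LF[6]=C('r')+1=11+1=12
L[7]='r': occ=2, LF[7]=C('r')+2=11+2=13
L[8]='r': occ=3, LF[8]=C('r')+3=11+3=14
L[9]='p': occ=3, LF[9]=C('p')+3=1+3=4
L[10]='q': occ=1, LF[10]=C('q')+1=8+1=9
L[11]='r': occ=4, LF[11]=C('r')+4=11+4=15
L[12]='p': occ=4, LF[12]=C('p')+4=1+4=5
L[13]='p': occ=5, LF[13]=C('p')+5=1+5=6
L[14]='p': occ=6, LF[14]=C('p')+6=1+6=7
L[15]='r': occ=5, LF[15]=C('r')+5=11+5=16
L[16]='q': occ=2, LF[16]=C('q')+2=8+2=10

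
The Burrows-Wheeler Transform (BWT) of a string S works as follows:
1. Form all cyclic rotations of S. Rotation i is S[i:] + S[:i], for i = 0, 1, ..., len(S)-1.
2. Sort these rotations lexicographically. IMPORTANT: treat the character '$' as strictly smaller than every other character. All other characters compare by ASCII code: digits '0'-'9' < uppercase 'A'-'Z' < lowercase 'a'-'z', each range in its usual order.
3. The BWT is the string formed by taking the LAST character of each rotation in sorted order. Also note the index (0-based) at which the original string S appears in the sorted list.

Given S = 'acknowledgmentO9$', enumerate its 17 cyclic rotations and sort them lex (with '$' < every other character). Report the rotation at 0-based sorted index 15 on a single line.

All 17 rotations (rotation i = S[i:]+S[:i]):
  rot[0] = acknowledgmentO9$
  rot[1] = cknowledgmentO9$a
  rot[2] = knowledgmentO9$ac
  rot[3] = nowledgmentO9$ack
  rot[4] = owledgmentO9$ackn
  rot[5] = wledgmentO9$ackno
  rot[6] = ledgmentO9$acknow
  rot[7] = edgmentO9$acknowl
  rot[8] = dgmentO9$acknowle
  rot[9] = gmentO9$acknowled
  rot[10] = mentO9$acknowledg
  rot[11] = entO9$acknowledgm
  rot[12] = ntO9$acknowledgme
  rot[13] = tO9$acknowledgmen
  rot[14] = O9$acknowledgment
  rot[15] = 9$acknowledgmentO
  rot[16] = $acknowledgmentO9
Sorted (with $ < everything):
  sorted[0] = $acknowledgmentO9
  sorted[1] = 9$acknowledgmentO
  sorted[2] = O9$acknowledgment
  sorted[3] = acknowledgmentO9$
  sorted[4] = cknowledgmentO9$a
  sorted[5] = dgmentO9$acknowle
  sorted[6] = edgmentO9$acknowl
  sorted[7] = entO9$acknowledgm
  sorted[8] = gmentO9$acknowled
  sorted[9] = knowledgmentO9$ac
  sorted[10] = ledgmentO9$acknow
  sorted[11] = mentO9$acknowledg
  sorted[12] = nowledgmentO9$ack
  sorted[13] = ntO9$acknowledgme
  sorted[14] = owledgmentO9$ackn
  sorted[15] = tO9$acknowledgmen
  sorted[16] = wledgmentO9$ackno
sorted[15] = tO9$acknowledgmen

Answer: tO9$acknowledgmen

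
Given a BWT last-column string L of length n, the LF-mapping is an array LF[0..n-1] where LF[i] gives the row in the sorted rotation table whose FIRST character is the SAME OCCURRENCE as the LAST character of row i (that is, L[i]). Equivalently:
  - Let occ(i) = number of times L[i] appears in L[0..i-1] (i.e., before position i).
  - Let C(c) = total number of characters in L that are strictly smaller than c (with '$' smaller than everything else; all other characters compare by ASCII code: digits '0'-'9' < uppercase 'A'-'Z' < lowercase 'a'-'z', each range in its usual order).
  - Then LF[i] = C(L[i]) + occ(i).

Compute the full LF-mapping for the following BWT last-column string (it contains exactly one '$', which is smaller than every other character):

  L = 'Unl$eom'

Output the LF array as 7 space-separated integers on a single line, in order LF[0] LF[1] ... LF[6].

Answer: 1 5 3 0 2 6 4

Derivation:
Char counts: '$':1, 'U':1, 'e':1, 'l':1, 'm':1, 'n':1, 'o':1
C (first-col start): C('$')=0, C('U')=1, C('e')=2, C('l')=3, C('m')=4, C('n')=5, C('o')=6
L[0]='U': occ=0, LF[0]=C('U')+0=1+0=1
L[1]='n': occ=0, LF[1]=C('n')+0=5+0=5
L[2]='l': occ=0, LF[2]=C('l')+0=3+0=3
L[3]='$': occ=0, LF[3]=C('$')+0=0+0=0
L[4]='e': occ=0, LF[4]=C('e')+0=2+0=2
L[5]='o': occ=0, LF[5]=C('o')+0=6+0=6
L[6]='m': occ=0, LF[6]=C('m')+0=4+0=4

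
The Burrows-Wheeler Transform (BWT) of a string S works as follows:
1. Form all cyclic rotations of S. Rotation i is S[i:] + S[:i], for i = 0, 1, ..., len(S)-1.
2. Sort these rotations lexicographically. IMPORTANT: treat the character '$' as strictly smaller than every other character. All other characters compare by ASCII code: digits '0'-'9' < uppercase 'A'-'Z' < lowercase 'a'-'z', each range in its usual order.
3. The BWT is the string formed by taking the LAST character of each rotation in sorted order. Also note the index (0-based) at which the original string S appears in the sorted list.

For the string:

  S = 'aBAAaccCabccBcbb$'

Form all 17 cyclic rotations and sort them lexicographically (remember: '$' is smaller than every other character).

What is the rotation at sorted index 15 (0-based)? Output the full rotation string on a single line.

All 17 rotations (rotation i = S[i:]+S[:i]):
  rot[0] = aBAAaccCabccBcbb$
  rot[1] = BAAaccCabccBcbb$a
  rot[2] = AAaccCabccBcbb$aB
  rot[3] = AaccCabccBcbb$aBA
  rot[4] = accCabccBcbb$aBAA
  rot[5] = ccCabccBcbb$aBAAa
  rot[6] = cCabccBcbb$aBAAac
  rot[7] = CabccBcbb$aBAAacc
  rot[8] = abccBcbb$aBAAaccC
  rot[9] = bccBcbb$aBAAaccCa
  rot[10] = ccBcbb$aBAAaccCab
  rot[11] = cBcbb$aBAAaccCabc
  rot[12] = Bcbb$aBAAaccCabcc
  rot[13] = cbb$aBAAaccCabccB
  rot[14] = bb$aBAAaccCabccBc
  rot[15] = b$aBAAaccCabccBcb
  rot[16] = $aBAAaccCabccBcbb
Sorted (with $ < everything):
  sorted[0] = $aBAAaccCabccBcbb
  sorted[1] = AAaccCabccBcbb$aB
  sorted[2] = AaccCabccBcbb$aBA
  sorted[3] = BAAaccCabccBcbb$a
  sorted[4] = Bcbb$aBAAaccCabcc
  sorted[5] = CabccBcbb$aBAAacc
  sorted[6] = aBAAaccCabccBcbb$
  sorted[7] = abccBcbb$aBAAaccC
  sorted[8] = accCabccBcbb$aBAA
  sorted[9] = b$aBAAaccCabccBcb
  sorted[10] = bb$aBAAaccCabccBc
  sorted[11] = bccBcbb$aBAAaccCa
  sorted[12] = cBcbb$aBAAaccCabc
  sorted[13] = cCabccBcbb$aBAAac
  sorted[14] = cbb$aBAAaccCabccB
  sorted[15] = ccBcbb$aBAAaccCab
  sorted[16] = ccCabccBcbb$aBAAa
sorted[15] = ccBcbb$aBAAaccCab

Answer: ccBcbb$aBAAaccCab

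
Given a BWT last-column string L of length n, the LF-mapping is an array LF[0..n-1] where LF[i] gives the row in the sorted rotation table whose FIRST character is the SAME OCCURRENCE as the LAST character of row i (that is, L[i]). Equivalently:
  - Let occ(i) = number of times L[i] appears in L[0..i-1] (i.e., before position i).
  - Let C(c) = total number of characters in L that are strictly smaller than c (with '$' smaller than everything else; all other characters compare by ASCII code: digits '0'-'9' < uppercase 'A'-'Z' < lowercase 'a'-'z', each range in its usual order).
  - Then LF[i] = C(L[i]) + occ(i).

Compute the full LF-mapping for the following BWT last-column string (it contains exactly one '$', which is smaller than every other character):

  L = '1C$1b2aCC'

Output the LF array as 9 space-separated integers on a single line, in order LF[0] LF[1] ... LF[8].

Char counts: '$':1, '1':2, '2':1, 'C':3, 'a':1, 'b':1
C (first-col start): C('$')=0, C('1')=1, C('2')=3, C('C')=4, C('a')=7, C('b')=8
L[0]='1': occ=0, LF[0]=C('1')+0=1+0=1
L[1]='C': occ=0, LF[1]=C('C')+0=4+0=4
L[2]='$': occ=0, LF[2]=C('$')+0=0+0=0
L[3]='1': occ=1, LF[3]=C('1')+1=1+1=2
L[4]='b': occ=0, LF[4]=C('b')+0=8+0=8
L[5]='2': occ=0, LF[5]=C('2')+0=3+0=3
L[6]='a': occ=0, LF[6]=C('a')+0=7+0=7
L[7]='C': occ=1, LF[7]=C('C')+1=4+1=5
L[8]='C': occ=2, LF[8]=C('C')+2=4+2=6

Answer: 1 4 0 2 8 3 7 5 6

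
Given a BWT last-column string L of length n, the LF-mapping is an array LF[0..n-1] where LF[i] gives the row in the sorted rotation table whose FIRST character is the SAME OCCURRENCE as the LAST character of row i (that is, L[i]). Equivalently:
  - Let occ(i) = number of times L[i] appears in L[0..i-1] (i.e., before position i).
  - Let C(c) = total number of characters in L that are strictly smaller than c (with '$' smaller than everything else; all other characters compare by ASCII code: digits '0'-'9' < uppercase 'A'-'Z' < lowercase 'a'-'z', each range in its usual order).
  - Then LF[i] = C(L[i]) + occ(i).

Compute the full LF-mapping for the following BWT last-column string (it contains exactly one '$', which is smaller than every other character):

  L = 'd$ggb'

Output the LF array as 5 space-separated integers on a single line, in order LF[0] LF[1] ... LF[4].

Answer: 2 0 3 4 1

Derivation:
Char counts: '$':1, 'b':1, 'd':1, 'g':2
C (first-col start): C('$')=0, C('b')=1, C('d')=2, C('g')=3
L[0]='d': occ=0, LF[0]=C('d')+0=2+0=2
L[1]='$': occ=0, LF[1]=C('$')+0=0+0=0
L[2]='g': occ=0, LF[2]=C('g')+0=3+0=3
L[3]='g': occ=1, LF[3]=C('g')+1=3+1=4
L[4]='b': occ=0, LF[4]=C('b')+0=1+0=1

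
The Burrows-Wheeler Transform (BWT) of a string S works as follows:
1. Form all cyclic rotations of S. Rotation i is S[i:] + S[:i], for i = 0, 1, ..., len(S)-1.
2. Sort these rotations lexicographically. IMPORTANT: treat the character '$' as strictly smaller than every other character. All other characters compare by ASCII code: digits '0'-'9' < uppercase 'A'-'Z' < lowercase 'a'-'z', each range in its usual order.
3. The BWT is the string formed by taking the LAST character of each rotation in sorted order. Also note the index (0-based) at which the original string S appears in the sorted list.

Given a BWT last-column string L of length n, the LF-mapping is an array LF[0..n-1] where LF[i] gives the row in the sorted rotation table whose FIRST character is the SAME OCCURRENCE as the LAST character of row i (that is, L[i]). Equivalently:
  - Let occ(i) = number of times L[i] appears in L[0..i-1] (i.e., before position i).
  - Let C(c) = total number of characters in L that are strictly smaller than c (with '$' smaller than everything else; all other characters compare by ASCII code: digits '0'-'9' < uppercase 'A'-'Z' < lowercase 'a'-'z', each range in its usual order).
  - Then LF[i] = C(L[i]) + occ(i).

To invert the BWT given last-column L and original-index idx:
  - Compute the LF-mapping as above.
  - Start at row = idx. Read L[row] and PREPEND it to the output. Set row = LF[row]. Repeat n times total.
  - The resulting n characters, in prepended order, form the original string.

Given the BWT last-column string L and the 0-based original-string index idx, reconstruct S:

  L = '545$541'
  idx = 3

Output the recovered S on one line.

LF mapping: 4 2 5 0 6 3 1
Walk LF starting at row 3, prepending L[row]:
  step 1: row=3, L[3]='$', prepend. Next row=LF[3]=0
  step 2: row=0, L[0]='5', prepend. Next row=LF[0]=4
  step 3: row=4, L[4]='5', prepend. Next row=LF[4]=6
  step 4: row=6, L[6]='1', prepend. Next row=LF[6]=1
  step 5: row=1, L[1]='4', prepend. Next row=LF[1]=2
  step 6: row=2, L[2]='5', prepend. Next row=LF[2]=5
  step 7: row=5, L[5]='4', prepend. Next row=LF[5]=3
Reversed output: 454155$

Answer: 454155$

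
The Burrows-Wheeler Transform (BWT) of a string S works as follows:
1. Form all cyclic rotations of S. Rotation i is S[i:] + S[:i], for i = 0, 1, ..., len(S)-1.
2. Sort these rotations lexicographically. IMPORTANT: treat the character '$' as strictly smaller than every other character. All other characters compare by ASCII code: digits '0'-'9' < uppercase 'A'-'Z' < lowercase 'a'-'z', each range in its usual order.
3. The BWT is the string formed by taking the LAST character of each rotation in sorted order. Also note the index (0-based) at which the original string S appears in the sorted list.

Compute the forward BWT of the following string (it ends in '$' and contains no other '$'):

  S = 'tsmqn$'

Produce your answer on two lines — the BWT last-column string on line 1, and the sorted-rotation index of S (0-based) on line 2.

Answer: nsqmt$
5

Derivation:
All 6 rotations (rotation i = S[i:]+S[:i]):
  rot[0] = tsmqn$
  rot[1] = smqn$t
  rot[2] = mqn$ts
  rot[3] = qn$tsm
  rot[4] = n$tsmq
  rot[5] = $tsmqn
Sorted (with $ < everything):
  sorted[0] = $tsmqn  (last char: 'n')
  sorted[1] = mqn$ts  (last char: 's')
  sorted[2] = n$tsmq  (last char: 'q')
  sorted[3] = qn$tsm  (last char: 'm')
  sorted[4] = smqn$t  (last char: 't')
  sorted[5] = tsmqn$  (last char: '$')
Last column: nsqmt$
Original string S is at sorted index 5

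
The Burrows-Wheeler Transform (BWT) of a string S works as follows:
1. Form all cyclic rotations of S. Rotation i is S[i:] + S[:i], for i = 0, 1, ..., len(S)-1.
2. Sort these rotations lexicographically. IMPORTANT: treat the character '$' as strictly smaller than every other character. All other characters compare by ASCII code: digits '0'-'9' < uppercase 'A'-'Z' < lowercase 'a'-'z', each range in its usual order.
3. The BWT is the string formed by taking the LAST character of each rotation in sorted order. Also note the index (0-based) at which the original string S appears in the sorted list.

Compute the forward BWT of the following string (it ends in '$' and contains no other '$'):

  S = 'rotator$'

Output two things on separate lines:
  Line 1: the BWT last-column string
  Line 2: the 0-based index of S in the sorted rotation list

Answer: rttro$oa
5

Derivation:
All 8 rotations (rotation i = S[i:]+S[:i]):
  rot[0] = rotator$
  rot[1] = otator$r
  rot[2] = tator$ro
  rot[3] = ator$rot
  rot[4] = tor$rota
  rot[5] = or$rotat
  rot[6] = r$rotato
  rot[7] = $rotator
Sorted (with $ < everything):
  sorted[0] = $rotator  (last char: 'r')
  sorted[1] = ator$rot  (last char: 't')
  sorted[2] = or$rotat  (last char: 't')
  sorted[3] = otator$r  (last char: 'r')
  sorted[4] = r$rotato  (last char: 'o')
  sorted[5] = rotator$  (last char: '$')
  sorted[6] = tator$ro  (last char: 'o')
  sorted[7] = tor$rota  (last char: 'a')
Last column: rttro$oa
Original string S is at sorted index 5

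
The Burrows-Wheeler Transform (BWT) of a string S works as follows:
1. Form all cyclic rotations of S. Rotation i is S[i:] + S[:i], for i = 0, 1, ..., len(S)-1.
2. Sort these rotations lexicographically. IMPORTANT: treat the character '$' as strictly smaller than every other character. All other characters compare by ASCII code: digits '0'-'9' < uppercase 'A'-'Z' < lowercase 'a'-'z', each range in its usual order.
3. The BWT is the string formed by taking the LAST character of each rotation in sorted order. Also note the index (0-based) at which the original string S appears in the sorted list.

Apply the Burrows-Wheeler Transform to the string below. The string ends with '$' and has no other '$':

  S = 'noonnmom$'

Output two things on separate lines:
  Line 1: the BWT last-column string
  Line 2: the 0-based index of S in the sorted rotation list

All 9 rotations (rotation i = S[i:]+S[:i]):
  rot[0] = noonnmom$
  rot[1] = oonnmom$n
  rot[2] = onnmom$no
  rot[3] = nnmom$noo
  rot[4] = nmom$noon
  rot[5] = mom$noonn
  rot[6] = om$noonnm
  rot[7] = m$noonnmo
  rot[8] = $noonnmom
Sorted (with $ < everything):
  sorted[0] = $noonnmom  (last char: 'm')
  sorted[1] = m$noonnmo  (last char: 'o')
  sorted[2] = mom$noonn  (last char: 'n')
  sorted[3] = nmom$noon  (last char: 'n')
  sorted[4] = nnmom$noo  (last char: 'o')
  sorted[5] = noonnmom$  (last char: '$')
  sorted[6] = om$noonnm  (last char: 'm')
  sorted[7] = onnmom$no  (last char: 'o')
  sorted[8] = oonnmom$n  (last char: 'n')
Last column: monno$mon
Original string S is at sorted index 5

Answer: monno$mon
5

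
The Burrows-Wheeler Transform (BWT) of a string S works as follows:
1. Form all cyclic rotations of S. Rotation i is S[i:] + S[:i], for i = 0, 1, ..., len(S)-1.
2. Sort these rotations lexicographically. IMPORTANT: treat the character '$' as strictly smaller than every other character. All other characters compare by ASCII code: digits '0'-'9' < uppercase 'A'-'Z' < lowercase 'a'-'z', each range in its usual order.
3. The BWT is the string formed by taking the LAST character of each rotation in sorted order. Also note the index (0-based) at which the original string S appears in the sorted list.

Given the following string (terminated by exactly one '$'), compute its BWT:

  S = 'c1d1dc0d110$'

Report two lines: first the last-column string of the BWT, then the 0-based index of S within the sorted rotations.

Answer: 01c1dcdd$011
8

Derivation:
All 12 rotations (rotation i = S[i:]+S[:i]):
  rot[0] = c1d1dc0d110$
  rot[1] = 1d1dc0d110$c
  rot[2] = d1dc0d110$c1
  rot[3] = 1dc0d110$c1d
  rot[4] = dc0d110$c1d1
  rot[5] = c0d110$c1d1d
  rot[6] = 0d110$c1d1dc
  rot[7] = d110$c1d1dc0
  rot[8] = 110$c1d1dc0d
  rot[9] = 10$c1d1dc0d1
  rot[10] = 0$c1d1dc0d11
  rot[11] = $c1d1dc0d110
Sorted (with $ < everything):
  sorted[0] = $c1d1dc0d110  (last char: '0')
  sorted[1] = 0$c1d1dc0d11  (last char: '1')
  sorted[2] = 0d110$c1d1dc  (last char: 'c')
  sorted[3] = 10$c1d1dc0d1  (last char: '1')
  sorted[4] = 110$c1d1dc0d  (last char: 'd')
  sorted[5] = 1d1dc0d110$c  (last char: 'c')
  sorted[6] = 1dc0d110$c1d  (last char: 'd')
  sorted[7] = c0d110$c1d1d  (last char: 'd')
  sorted[8] = c1d1dc0d110$  (last char: '$')
  sorted[9] = d110$c1d1dc0  (last char: '0')
  sorted[10] = d1dc0d110$c1  (last char: '1')
  sorted[11] = dc0d110$c1d1  (last char: '1')
Last column: 01c1dcdd$011
Original string S is at sorted index 8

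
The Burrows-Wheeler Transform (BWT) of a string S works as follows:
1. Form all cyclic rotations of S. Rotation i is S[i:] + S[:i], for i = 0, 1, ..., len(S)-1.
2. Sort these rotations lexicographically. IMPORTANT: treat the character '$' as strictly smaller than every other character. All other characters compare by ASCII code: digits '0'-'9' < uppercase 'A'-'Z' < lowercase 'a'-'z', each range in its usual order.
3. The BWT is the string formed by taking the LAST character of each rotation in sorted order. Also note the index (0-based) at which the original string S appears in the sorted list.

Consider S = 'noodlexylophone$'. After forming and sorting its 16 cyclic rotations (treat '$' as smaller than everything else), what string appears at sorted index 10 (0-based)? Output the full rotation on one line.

Answer: one$noodlexyloph

Derivation:
All 16 rotations (rotation i = S[i:]+S[:i]):
  rot[0] = noodlexylophone$
  rot[1] = oodlexylophone$n
  rot[2] = odlexylophone$no
  rot[3] = dlexylophone$noo
  rot[4] = lexylophone$nood
  rot[5] = exylophone$noodl
  rot[6] = xylophone$noodle
  rot[7] = ylophone$noodlex
  rot[8] = lophone$noodlexy
  rot[9] = ophone$noodlexyl
  rot[10] = phone$noodlexylo
  rot[11] = hone$noodlexylop
  rot[12] = one$noodlexyloph
  rot[13] = ne$noodlexylopho
  rot[14] = e$noodlexylophon
  rot[15] = $noodlexylophone
Sorted (with $ < everything):
  sorted[0] = $noodlexylophone
  sorted[1] = dlexylophone$noo
  sorted[2] = e$noodlexylophon
  sorted[3] = exylophone$noodl
  sorted[4] = hone$noodlexylop
  sorted[5] = lexylophone$nood
  sorted[6] = lophone$noodlexy
  sorted[7] = ne$noodlexylopho
  sorted[8] = noodlexylophone$
  sorted[9] = odlexylophone$no
  sorted[10] = one$noodlexyloph
  sorted[11] = oodlexylophone$n
  sorted[12] = ophone$noodlexyl
  sorted[13] = phone$noodlexylo
  sorted[14] = xylophone$noodle
  sorted[15] = ylophone$noodlex
sorted[10] = one$noodlexyloph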